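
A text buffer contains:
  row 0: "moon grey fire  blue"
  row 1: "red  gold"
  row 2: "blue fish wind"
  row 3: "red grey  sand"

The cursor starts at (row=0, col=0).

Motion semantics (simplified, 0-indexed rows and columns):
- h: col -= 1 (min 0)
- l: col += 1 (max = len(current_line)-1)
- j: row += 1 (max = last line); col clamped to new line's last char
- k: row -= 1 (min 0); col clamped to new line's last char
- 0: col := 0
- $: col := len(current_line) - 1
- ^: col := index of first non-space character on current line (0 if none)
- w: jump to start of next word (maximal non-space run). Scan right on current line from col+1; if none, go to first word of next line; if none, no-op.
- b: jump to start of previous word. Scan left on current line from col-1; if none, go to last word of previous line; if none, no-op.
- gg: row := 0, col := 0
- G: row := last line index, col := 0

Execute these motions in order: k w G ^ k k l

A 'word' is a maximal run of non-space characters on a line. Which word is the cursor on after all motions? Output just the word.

Answer: red

Derivation:
After 1 (k): row=0 col=0 char='m'
After 2 (w): row=0 col=5 char='g'
After 3 (G): row=3 col=0 char='r'
After 4 (^): row=3 col=0 char='r'
After 5 (k): row=2 col=0 char='b'
After 6 (k): row=1 col=0 char='r'
After 7 (l): row=1 col=1 char='e'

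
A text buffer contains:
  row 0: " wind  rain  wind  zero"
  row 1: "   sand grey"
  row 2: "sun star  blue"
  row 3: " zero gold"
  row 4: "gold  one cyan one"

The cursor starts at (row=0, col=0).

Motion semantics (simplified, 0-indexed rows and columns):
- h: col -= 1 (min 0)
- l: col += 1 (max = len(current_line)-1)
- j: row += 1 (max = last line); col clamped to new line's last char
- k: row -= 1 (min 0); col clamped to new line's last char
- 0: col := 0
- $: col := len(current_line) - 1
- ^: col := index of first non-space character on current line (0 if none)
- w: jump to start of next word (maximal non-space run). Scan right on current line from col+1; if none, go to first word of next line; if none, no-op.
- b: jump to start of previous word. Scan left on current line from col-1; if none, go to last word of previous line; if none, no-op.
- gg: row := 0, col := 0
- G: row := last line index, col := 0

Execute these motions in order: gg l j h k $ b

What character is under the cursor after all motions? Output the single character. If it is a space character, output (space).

After 1 (gg): row=0 col=0 char='_'
After 2 (l): row=0 col=1 char='w'
After 3 (j): row=1 col=1 char='_'
After 4 (h): row=1 col=0 char='_'
After 5 (k): row=0 col=0 char='_'
After 6 ($): row=0 col=22 char='o'
After 7 (b): row=0 col=19 char='z'

Answer: z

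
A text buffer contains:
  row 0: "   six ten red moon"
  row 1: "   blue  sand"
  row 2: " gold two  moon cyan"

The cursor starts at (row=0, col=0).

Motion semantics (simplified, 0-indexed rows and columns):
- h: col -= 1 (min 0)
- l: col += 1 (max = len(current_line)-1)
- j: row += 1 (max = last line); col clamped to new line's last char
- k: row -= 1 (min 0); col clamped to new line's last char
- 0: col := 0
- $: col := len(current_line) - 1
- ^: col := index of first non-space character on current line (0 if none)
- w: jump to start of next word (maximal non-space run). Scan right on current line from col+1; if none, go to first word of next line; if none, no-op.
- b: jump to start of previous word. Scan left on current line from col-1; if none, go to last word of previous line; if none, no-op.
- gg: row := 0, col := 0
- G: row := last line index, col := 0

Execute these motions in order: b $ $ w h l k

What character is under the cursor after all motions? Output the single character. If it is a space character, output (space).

After 1 (b): row=0 col=0 char='_'
After 2 ($): row=0 col=18 char='n'
After 3 ($): row=0 col=18 char='n'
After 4 (w): row=1 col=3 char='b'
After 5 (h): row=1 col=2 char='_'
After 6 (l): row=1 col=3 char='b'
After 7 (k): row=0 col=3 char='s'

Answer: s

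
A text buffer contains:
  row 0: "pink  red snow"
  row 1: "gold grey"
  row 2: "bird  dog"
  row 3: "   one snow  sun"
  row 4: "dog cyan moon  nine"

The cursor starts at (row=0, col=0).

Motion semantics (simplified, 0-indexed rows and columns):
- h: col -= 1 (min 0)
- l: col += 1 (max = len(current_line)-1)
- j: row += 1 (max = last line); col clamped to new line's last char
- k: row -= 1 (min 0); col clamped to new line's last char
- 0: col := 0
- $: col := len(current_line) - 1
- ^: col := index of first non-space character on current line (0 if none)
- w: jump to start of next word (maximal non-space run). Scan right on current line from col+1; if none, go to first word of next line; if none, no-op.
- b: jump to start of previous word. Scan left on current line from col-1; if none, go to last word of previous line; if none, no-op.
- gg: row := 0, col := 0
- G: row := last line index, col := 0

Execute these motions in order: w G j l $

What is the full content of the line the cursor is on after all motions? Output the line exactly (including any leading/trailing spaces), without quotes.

Answer: dog cyan moon  nine

Derivation:
After 1 (w): row=0 col=6 char='r'
After 2 (G): row=4 col=0 char='d'
After 3 (j): row=4 col=0 char='d'
After 4 (l): row=4 col=1 char='o'
After 5 ($): row=4 col=18 char='e'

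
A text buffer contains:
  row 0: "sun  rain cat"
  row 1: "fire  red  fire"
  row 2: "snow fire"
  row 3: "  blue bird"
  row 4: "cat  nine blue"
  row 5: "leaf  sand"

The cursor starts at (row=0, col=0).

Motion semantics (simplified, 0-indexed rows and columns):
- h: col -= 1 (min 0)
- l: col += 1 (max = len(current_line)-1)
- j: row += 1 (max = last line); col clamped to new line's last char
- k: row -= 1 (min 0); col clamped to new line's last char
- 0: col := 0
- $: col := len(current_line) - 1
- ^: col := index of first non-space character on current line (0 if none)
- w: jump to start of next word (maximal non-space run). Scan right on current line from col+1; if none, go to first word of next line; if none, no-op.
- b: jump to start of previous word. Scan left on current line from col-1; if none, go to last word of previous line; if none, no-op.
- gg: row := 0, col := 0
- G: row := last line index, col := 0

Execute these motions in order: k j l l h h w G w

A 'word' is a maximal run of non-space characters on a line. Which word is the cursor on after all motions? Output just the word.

After 1 (k): row=0 col=0 char='s'
After 2 (j): row=1 col=0 char='f'
After 3 (l): row=1 col=1 char='i'
After 4 (l): row=1 col=2 char='r'
After 5 (h): row=1 col=1 char='i'
After 6 (h): row=1 col=0 char='f'
After 7 (w): row=1 col=6 char='r'
After 8 (G): row=5 col=0 char='l'
After 9 (w): row=5 col=6 char='s'

Answer: sand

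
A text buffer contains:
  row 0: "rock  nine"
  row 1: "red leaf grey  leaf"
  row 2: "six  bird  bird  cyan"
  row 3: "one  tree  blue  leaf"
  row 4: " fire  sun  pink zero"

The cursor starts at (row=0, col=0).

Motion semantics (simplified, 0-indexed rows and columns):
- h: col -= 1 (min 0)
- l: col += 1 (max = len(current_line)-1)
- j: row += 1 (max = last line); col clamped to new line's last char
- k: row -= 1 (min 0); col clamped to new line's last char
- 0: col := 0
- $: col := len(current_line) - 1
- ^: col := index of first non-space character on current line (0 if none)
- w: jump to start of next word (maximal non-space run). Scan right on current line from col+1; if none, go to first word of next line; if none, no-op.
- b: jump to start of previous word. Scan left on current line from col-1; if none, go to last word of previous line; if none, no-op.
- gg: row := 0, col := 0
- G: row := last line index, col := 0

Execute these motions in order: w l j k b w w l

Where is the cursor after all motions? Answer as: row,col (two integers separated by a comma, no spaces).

Answer: 1,5

Derivation:
After 1 (w): row=0 col=6 char='n'
After 2 (l): row=0 col=7 char='i'
After 3 (j): row=1 col=7 char='f'
After 4 (k): row=0 col=7 char='i'
After 5 (b): row=0 col=6 char='n'
After 6 (w): row=1 col=0 char='r'
After 7 (w): row=1 col=4 char='l'
After 8 (l): row=1 col=5 char='e'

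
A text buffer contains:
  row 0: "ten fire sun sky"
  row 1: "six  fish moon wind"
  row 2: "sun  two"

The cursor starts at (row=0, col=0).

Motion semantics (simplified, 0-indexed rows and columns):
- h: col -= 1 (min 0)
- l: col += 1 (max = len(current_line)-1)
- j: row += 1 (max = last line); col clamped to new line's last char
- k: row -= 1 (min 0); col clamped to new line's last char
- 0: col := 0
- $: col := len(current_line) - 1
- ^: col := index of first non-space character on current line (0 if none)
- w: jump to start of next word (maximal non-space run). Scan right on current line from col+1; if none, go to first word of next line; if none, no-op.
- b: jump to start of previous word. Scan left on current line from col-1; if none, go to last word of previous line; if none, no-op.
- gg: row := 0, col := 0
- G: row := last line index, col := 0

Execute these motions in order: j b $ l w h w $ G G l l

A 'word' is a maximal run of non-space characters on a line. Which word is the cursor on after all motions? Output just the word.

Answer: sun

Derivation:
After 1 (j): row=1 col=0 char='s'
After 2 (b): row=0 col=13 char='s'
After 3 ($): row=0 col=15 char='y'
After 4 (l): row=0 col=15 char='y'
After 5 (w): row=1 col=0 char='s'
After 6 (h): row=1 col=0 char='s'
After 7 (w): row=1 col=5 char='f'
After 8 ($): row=1 col=18 char='d'
After 9 (G): row=2 col=0 char='s'
After 10 (G): row=2 col=0 char='s'
After 11 (l): row=2 col=1 char='u'
After 12 (l): row=2 col=2 char='n'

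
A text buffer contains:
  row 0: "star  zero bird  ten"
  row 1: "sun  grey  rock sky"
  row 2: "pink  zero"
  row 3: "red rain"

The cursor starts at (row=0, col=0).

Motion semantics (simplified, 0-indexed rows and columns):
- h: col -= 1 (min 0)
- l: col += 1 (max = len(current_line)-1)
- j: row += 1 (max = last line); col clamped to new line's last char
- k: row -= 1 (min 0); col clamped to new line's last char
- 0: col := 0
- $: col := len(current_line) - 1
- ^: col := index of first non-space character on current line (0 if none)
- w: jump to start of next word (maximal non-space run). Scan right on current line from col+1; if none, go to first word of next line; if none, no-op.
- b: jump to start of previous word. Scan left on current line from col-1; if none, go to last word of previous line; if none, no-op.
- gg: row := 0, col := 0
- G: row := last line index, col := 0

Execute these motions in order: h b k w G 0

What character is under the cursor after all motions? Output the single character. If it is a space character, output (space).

After 1 (h): row=0 col=0 char='s'
After 2 (b): row=0 col=0 char='s'
After 3 (k): row=0 col=0 char='s'
After 4 (w): row=0 col=6 char='z'
After 5 (G): row=3 col=0 char='r'
After 6 (0): row=3 col=0 char='r'

Answer: r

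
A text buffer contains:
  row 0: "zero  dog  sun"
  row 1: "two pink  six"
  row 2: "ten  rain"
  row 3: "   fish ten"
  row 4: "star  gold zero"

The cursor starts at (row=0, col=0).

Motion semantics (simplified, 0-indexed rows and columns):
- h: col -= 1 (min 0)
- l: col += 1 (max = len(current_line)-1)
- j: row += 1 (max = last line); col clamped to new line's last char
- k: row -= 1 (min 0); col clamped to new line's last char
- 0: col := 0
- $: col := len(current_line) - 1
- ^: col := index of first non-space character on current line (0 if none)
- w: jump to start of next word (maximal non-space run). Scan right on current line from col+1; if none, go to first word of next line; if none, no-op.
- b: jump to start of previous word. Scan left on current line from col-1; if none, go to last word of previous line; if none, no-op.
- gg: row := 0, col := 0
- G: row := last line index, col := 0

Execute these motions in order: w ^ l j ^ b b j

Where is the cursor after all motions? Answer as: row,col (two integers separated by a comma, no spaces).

After 1 (w): row=0 col=6 char='d'
After 2 (^): row=0 col=0 char='z'
After 3 (l): row=0 col=1 char='e'
After 4 (j): row=1 col=1 char='w'
After 5 (^): row=1 col=0 char='t'
After 6 (b): row=0 col=11 char='s'
After 7 (b): row=0 col=6 char='d'
After 8 (j): row=1 col=6 char='n'

Answer: 1,6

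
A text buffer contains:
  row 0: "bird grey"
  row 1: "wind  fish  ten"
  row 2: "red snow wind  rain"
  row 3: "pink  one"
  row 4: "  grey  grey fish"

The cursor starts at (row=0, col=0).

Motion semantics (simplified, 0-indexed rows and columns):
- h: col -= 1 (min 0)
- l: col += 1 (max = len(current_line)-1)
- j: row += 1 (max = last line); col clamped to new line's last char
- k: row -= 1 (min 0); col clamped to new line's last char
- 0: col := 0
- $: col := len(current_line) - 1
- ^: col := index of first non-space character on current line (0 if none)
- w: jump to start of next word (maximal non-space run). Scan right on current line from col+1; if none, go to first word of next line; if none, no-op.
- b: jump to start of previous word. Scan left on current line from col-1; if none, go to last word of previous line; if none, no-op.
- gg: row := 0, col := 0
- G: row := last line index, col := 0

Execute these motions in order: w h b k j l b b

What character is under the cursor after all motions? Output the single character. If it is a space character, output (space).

After 1 (w): row=0 col=5 char='g'
After 2 (h): row=0 col=4 char='_'
After 3 (b): row=0 col=0 char='b'
After 4 (k): row=0 col=0 char='b'
After 5 (j): row=1 col=0 char='w'
After 6 (l): row=1 col=1 char='i'
After 7 (b): row=1 col=0 char='w'
After 8 (b): row=0 col=5 char='g'

Answer: g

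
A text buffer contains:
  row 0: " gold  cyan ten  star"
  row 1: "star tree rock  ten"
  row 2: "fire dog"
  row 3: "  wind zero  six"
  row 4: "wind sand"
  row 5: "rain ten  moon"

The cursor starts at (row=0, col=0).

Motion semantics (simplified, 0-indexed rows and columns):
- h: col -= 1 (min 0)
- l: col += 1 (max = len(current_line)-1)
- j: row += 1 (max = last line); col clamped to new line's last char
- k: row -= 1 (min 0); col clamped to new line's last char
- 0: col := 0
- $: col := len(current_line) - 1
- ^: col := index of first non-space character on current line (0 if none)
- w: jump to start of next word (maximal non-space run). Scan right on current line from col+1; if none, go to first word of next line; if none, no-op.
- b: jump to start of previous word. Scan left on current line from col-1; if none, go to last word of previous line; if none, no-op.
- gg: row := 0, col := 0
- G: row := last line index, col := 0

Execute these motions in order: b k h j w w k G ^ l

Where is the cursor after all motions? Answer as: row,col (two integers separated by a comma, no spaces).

Answer: 5,1

Derivation:
After 1 (b): row=0 col=0 char='_'
After 2 (k): row=0 col=0 char='_'
After 3 (h): row=0 col=0 char='_'
After 4 (j): row=1 col=0 char='s'
After 5 (w): row=1 col=5 char='t'
After 6 (w): row=1 col=10 char='r'
After 7 (k): row=0 col=10 char='n'
After 8 (G): row=5 col=0 char='r'
After 9 (^): row=5 col=0 char='r'
After 10 (l): row=5 col=1 char='a'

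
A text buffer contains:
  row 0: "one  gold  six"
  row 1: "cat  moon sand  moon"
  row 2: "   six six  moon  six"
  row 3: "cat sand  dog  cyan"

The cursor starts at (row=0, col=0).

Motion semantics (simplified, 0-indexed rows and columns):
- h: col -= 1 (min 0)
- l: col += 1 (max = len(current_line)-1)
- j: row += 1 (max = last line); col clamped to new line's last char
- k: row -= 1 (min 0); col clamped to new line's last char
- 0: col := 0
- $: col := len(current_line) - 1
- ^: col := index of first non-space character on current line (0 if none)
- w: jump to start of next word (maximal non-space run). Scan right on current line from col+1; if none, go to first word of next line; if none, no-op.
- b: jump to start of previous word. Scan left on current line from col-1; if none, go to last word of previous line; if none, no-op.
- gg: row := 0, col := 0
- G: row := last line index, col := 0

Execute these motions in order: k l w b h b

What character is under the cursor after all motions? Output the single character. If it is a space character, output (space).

Answer: o

Derivation:
After 1 (k): row=0 col=0 char='o'
After 2 (l): row=0 col=1 char='n'
After 3 (w): row=0 col=5 char='g'
After 4 (b): row=0 col=0 char='o'
After 5 (h): row=0 col=0 char='o'
After 6 (b): row=0 col=0 char='o'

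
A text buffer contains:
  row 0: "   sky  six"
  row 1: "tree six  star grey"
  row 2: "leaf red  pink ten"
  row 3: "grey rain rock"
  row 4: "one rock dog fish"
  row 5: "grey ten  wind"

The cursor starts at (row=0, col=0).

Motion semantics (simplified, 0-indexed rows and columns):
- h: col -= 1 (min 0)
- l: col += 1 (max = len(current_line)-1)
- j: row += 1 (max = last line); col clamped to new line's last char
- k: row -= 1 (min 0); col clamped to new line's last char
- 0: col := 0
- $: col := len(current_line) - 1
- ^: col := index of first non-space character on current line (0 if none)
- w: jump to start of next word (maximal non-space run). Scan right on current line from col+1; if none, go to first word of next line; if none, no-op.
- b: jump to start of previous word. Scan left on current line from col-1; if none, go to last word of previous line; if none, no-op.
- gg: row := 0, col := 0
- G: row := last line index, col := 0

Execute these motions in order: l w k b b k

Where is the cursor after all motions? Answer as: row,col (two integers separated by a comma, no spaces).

Answer: 0,3

Derivation:
After 1 (l): row=0 col=1 char='_'
After 2 (w): row=0 col=3 char='s'
After 3 (k): row=0 col=3 char='s'
After 4 (b): row=0 col=3 char='s'
After 5 (b): row=0 col=3 char='s'
After 6 (k): row=0 col=3 char='s'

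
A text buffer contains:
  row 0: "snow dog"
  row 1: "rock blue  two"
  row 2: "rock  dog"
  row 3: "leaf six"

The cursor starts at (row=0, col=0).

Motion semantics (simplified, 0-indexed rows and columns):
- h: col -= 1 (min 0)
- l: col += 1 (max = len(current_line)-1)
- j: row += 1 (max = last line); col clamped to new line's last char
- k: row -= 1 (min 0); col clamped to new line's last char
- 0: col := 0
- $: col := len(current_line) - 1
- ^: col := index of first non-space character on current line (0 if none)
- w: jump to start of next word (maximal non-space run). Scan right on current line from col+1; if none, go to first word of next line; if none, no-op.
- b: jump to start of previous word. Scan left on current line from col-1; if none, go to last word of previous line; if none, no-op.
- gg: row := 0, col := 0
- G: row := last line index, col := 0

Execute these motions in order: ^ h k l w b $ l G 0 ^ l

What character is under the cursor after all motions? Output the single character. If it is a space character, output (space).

Answer: e

Derivation:
After 1 (^): row=0 col=0 char='s'
After 2 (h): row=0 col=0 char='s'
After 3 (k): row=0 col=0 char='s'
After 4 (l): row=0 col=1 char='n'
After 5 (w): row=0 col=5 char='d'
After 6 (b): row=0 col=0 char='s'
After 7 ($): row=0 col=7 char='g'
After 8 (l): row=0 col=7 char='g'
After 9 (G): row=3 col=0 char='l'
After 10 (0): row=3 col=0 char='l'
After 11 (^): row=3 col=0 char='l'
After 12 (l): row=3 col=1 char='e'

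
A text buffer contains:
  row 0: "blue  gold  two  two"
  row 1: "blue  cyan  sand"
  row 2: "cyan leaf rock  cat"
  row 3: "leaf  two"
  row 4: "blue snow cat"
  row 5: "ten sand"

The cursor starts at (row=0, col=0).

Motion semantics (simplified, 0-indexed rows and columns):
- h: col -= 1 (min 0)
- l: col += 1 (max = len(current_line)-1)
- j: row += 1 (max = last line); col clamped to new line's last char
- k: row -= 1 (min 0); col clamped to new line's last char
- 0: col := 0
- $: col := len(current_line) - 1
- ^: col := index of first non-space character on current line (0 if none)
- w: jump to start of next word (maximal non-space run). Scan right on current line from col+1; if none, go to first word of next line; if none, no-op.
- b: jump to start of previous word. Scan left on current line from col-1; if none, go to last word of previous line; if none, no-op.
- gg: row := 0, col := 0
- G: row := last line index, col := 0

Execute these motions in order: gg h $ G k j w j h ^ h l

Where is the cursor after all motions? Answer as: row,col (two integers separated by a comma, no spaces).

After 1 (gg): row=0 col=0 char='b'
After 2 (h): row=0 col=0 char='b'
After 3 ($): row=0 col=19 char='o'
After 4 (G): row=5 col=0 char='t'
After 5 (k): row=4 col=0 char='b'
After 6 (j): row=5 col=0 char='t'
After 7 (w): row=5 col=4 char='s'
After 8 (j): row=5 col=4 char='s'
After 9 (h): row=5 col=3 char='_'
After 10 (^): row=5 col=0 char='t'
After 11 (h): row=5 col=0 char='t'
After 12 (l): row=5 col=1 char='e'

Answer: 5,1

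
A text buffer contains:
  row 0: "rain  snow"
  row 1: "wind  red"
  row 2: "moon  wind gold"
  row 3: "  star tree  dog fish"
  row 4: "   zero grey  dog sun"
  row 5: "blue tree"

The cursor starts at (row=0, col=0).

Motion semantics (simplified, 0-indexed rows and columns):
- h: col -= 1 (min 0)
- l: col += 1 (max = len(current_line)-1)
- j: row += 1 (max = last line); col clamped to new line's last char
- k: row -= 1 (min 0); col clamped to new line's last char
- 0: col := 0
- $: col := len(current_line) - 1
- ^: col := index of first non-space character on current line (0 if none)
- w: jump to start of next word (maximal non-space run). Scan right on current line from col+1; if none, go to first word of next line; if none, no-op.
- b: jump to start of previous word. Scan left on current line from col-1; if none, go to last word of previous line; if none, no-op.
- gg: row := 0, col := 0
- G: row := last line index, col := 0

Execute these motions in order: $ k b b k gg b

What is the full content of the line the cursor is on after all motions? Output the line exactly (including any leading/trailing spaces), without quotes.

Answer: rain  snow

Derivation:
After 1 ($): row=0 col=9 char='w'
After 2 (k): row=0 col=9 char='w'
After 3 (b): row=0 col=6 char='s'
After 4 (b): row=0 col=0 char='r'
After 5 (k): row=0 col=0 char='r'
After 6 (gg): row=0 col=0 char='r'
After 7 (b): row=0 col=0 char='r'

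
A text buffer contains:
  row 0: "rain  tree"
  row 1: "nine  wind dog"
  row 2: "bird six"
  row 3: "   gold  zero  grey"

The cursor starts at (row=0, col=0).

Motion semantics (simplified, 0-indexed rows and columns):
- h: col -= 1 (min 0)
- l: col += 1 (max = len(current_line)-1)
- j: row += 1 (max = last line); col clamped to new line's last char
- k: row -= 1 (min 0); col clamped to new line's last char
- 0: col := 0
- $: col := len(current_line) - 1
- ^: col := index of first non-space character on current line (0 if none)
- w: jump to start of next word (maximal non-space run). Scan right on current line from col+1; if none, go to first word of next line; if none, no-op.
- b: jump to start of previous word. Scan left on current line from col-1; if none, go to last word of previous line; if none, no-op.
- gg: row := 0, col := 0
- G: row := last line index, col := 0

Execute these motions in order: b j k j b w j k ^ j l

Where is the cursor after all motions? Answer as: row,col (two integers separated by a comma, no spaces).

Answer: 2,1

Derivation:
After 1 (b): row=0 col=0 char='r'
After 2 (j): row=1 col=0 char='n'
After 3 (k): row=0 col=0 char='r'
After 4 (j): row=1 col=0 char='n'
After 5 (b): row=0 col=6 char='t'
After 6 (w): row=1 col=0 char='n'
After 7 (j): row=2 col=0 char='b'
After 8 (k): row=1 col=0 char='n'
After 9 (^): row=1 col=0 char='n'
After 10 (j): row=2 col=0 char='b'
After 11 (l): row=2 col=1 char='i'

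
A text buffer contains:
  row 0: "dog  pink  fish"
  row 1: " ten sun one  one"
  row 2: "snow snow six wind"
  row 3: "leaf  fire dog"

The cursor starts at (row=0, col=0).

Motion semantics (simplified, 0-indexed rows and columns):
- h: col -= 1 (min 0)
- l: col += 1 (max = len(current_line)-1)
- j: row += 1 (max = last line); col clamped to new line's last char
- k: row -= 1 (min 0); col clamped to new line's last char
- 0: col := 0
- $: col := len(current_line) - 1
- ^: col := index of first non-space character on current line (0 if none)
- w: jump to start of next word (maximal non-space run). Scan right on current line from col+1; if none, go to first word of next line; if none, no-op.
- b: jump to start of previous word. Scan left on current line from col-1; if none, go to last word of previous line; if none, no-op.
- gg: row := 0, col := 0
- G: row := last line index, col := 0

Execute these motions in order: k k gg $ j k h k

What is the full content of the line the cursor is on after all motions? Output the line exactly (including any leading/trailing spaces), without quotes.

Answer: dog  pink  fish

Derivation:
After 1 (k): row=0 col=0 char='d'
After 2 (k): row=0 col=0 char='d'
After 3 (gg): row=0 col=0 char='d'
After 4 ($): row=0 col=14 char='h'
After 5 (j): row=1 col=14 char='o'
After 6 (k): row=0 col=14 char='h'
After 7 (h): row=0 col=13 char='s'
After 8 (k): row=0 col=13 char='s'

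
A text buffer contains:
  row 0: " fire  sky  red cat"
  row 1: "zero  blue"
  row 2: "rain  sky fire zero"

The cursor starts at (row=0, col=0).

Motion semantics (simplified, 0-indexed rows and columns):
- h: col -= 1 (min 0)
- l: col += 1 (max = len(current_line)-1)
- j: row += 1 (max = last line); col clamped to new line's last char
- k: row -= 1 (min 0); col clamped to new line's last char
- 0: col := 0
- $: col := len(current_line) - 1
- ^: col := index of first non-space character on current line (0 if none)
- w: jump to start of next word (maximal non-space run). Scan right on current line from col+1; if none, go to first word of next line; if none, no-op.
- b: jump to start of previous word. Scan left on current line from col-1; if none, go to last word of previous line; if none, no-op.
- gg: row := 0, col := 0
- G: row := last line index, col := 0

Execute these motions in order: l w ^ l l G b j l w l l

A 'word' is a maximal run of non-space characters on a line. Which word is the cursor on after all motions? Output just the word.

After 1 (l): row=0 col=1 char='f'
After 2 (w): row=0 col=7 char='s'
After 3 (^): row=0 col=1 char='f'
After 4 (l): row=0 col=2 char='i'
After 5 (l): row=0 col=3 char='r'
After 6 (G): row=2 col=0 char='r'
After 7 (b): row=1 col=6 char='b'
After 8 (j): row=2 col=6 char='s'
After 9 (l): row=2 col=7 char='k'
After 10 (w): row=2 col=10 char='f'
After 11 (l): row=2 col=11 char='i'
After 12 (l): row=2 col=12 char='r'

Answer: fire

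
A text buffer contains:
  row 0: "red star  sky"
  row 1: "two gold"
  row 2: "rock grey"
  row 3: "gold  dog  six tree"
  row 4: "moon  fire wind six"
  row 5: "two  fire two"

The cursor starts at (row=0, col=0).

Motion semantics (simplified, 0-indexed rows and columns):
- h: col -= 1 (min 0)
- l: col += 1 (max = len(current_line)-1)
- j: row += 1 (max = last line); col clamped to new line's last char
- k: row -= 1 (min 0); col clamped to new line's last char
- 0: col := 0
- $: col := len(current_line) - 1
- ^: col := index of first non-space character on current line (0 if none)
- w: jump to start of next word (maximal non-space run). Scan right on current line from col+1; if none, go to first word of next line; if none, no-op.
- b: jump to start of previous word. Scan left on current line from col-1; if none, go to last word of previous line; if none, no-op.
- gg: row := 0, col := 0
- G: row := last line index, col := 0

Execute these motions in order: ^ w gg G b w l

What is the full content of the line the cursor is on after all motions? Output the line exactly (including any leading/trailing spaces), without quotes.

Answer: two  fire two

Derivation:
After 1 (^): row=0 col=0 char='r'
After 2 (w): row=0 col=4 char='s'
After 3 (gg): row=0 col=0 char='r'
After 4 (G): row=5 col=0 char='t'
After 5 (b): row=4 col=16 char='s'
After 6 (w): row=5 col=0 char='t'
After 7 (l): row=5 col=1 char='w'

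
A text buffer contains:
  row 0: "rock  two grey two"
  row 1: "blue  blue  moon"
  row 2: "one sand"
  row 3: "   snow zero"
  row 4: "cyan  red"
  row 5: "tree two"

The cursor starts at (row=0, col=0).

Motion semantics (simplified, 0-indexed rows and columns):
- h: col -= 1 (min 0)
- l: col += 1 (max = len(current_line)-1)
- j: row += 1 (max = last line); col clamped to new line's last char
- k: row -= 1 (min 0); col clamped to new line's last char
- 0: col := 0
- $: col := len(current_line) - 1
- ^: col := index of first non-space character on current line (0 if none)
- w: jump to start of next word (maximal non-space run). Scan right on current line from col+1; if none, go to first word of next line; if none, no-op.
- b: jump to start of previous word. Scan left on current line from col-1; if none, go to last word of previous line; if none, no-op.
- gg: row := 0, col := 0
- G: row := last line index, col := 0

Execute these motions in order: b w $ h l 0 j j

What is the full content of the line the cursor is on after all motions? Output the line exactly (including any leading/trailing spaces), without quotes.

After 1 (b): row=0 col=0 char='r'
After 2 (w): row=0 col=6 char='t'
After 3 ($): row=0 col=17 char='o'
After 4 (h): row=0 col=16 char='w'
After 5 (l): row=0 col=17 char='o'
After 6 (0): row=0 col=0 char='r'
After 7 (j): row=1 col=0 char='b'
After 8 (j): row=2 col=0 char='o'

Answer: one sand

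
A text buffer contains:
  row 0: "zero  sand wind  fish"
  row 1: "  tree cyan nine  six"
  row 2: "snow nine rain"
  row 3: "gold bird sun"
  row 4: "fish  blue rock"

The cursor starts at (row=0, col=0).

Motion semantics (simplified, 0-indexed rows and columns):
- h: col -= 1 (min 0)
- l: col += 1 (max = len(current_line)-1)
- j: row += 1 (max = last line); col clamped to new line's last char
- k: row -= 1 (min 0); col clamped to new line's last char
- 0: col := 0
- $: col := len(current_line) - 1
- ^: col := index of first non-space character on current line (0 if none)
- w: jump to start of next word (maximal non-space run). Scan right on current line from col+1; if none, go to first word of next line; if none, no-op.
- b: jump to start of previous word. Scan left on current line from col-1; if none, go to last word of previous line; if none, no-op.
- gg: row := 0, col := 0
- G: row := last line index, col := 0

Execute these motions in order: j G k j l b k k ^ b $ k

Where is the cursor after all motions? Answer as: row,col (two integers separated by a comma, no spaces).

After 1 (j): row=1 col=0 char='_'
After 2 (G): row=4 col=0 char='f'
After 3 (k): row=3 col=0 char='g'
After 4 (j): row=4 col=0 char='f'
After 5 (l): row=4 col=1 char='i'
After 6 (b): row=4 col=0 char='f'
After 7 (k): row=3 col=0 char='g'
After 8 (k): row=2 col=0 char='s'
After 9 (^): row=2 col=0 char='s'
After 10 (b): row=1 col=18 char='s'
After 11 ($): row=1 col=20 char='x'
After 12 (k): row=0 col=20 char='h'

Answer: 0,20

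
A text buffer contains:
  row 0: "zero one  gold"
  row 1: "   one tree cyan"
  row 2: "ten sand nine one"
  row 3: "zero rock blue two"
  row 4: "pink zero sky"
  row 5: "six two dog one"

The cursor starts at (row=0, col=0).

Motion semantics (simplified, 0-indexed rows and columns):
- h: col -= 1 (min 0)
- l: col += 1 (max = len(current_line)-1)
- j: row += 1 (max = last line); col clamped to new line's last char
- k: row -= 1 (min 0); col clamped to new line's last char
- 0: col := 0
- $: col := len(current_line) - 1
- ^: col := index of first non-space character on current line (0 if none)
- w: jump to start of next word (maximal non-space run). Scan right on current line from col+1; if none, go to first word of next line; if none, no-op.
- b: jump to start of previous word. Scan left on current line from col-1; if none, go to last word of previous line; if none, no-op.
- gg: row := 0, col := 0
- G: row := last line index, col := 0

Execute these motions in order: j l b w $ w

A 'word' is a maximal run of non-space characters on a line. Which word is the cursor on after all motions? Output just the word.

After 1 (j): row=1 col=0 char='_'
After 2 (l): row=1 col=1 char='_'
After 3 (b): row=0 col=10 char='g'
After 4 (w): row=1 col=3 char='o'
After 5 ($): row=1 col=15 char='n'
After 6 (w): row=2 col=0 char='t'

Answer: ten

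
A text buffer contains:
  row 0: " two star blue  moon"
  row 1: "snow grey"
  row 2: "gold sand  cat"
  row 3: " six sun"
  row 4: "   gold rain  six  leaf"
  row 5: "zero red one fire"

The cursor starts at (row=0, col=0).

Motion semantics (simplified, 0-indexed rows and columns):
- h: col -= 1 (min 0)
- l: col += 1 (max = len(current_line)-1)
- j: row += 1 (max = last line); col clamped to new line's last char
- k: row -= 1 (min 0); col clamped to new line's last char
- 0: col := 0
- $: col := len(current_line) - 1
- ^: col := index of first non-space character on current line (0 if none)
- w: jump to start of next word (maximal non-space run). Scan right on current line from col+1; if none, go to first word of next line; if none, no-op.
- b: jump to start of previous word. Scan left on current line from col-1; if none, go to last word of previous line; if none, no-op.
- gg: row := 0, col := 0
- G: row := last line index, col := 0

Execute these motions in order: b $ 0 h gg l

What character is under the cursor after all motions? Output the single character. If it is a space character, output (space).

After 1 (b): row=0 col=0 char='_'
After 2 ($): row=0 col=19 char='n'
After 3 (0): row=0 col=0 char='_'
After 4 (h): row=0 col=0 char='_'
After 5 (gg): row=0 col=0 char='_'
After 6 (l): row=0 col=1 char='t'

Answer: t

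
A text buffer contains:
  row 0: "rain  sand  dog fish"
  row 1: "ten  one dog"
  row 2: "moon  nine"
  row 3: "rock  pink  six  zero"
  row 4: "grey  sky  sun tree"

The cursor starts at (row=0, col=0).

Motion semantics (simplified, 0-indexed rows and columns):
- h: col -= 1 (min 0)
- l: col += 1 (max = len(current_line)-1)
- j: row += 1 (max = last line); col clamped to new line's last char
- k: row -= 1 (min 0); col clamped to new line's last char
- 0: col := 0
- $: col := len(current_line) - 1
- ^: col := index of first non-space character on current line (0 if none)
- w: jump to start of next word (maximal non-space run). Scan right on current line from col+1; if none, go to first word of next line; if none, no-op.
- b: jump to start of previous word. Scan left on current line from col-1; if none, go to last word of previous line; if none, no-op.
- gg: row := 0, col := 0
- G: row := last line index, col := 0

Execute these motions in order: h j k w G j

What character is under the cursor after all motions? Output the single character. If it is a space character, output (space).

Answer: g

Derivation:
After 1 (h): row=0 col=0 char='r'
After 2 (j): row=1 col=0 char='t'
After 3 (k): row=0 col=0 char='r'
After 4 (w): row=0 col=6 char='s'
After 5 (G): row=4 col=0 char='g'
After 6 (j): row=4 col=0 char='g'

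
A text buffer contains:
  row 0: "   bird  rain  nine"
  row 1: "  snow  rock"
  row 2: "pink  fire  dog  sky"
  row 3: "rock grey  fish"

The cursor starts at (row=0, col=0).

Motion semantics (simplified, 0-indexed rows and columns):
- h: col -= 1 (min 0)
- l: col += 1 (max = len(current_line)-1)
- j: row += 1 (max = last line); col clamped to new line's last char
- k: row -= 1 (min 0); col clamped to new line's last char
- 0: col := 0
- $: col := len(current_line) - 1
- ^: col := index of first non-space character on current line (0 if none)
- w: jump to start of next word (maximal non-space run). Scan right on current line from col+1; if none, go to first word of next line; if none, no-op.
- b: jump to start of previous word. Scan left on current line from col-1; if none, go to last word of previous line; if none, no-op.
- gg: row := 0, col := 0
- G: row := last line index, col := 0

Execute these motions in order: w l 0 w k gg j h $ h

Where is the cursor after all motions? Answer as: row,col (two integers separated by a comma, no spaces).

Answer: 1,10

Derivation:
After 1 (w): row=0 col=3 char='b'
After 2 (l): row=0 col=4 char='i'
After 3 (0): row=0 col=0 char='_'
After 4 (w): row=0 col=3 char='b'
After 5 (k): row=0 col=3 char='b'
After 6 (gg): row=0 col=0 char='_'
After 7 (j): row=1 col=0 char='_'
After 8 (h): row=1 col=0 char='_'
After 9 ($): row=1 col=11 char='k'
After 10 (h): row=1 col=10 char='c'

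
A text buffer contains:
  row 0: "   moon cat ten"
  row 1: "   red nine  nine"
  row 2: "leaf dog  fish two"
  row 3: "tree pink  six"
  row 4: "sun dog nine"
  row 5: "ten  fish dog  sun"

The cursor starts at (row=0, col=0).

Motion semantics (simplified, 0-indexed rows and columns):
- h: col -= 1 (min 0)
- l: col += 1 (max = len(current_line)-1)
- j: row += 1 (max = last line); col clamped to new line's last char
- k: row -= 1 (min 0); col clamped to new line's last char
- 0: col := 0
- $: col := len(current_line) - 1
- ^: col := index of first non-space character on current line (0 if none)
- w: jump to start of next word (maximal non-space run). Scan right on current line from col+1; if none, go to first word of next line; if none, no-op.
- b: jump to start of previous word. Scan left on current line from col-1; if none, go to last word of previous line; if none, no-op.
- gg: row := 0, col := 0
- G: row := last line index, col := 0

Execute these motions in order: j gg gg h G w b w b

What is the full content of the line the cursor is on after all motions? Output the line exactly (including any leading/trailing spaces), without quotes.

After 1 (j): row=1 col=0 char='_'
After 2 (gg): row=0 col=0 char='_'
After 3 (gg): row=0 col=0 char='_'
After 4 (h): row=0 col=0 char='_'
After 5 (G): row=5 col=0 char='t'
After 6 (w): row=5 col=5 char='f'
After 7 (b): row=5 col=0 char='t'
After 8 (w): row=5 col=5 char='f'
After 9 (b): row=5 col=0 char='t'

Answer: ten  fish dog  sun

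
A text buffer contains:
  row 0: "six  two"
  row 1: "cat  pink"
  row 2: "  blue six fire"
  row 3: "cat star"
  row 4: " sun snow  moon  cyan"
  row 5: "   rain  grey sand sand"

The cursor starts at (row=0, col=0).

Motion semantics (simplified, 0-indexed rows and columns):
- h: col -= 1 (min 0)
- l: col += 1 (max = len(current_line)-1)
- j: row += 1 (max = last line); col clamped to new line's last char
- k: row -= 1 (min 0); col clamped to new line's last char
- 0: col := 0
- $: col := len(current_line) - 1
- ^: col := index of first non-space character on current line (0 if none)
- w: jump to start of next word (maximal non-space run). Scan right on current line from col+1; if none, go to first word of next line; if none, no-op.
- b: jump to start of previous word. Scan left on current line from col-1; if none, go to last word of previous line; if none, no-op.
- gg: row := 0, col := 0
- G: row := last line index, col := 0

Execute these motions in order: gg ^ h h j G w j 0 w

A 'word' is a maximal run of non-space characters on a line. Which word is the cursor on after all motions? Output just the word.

After 1 (gg): row=0 col=0 char='s'
After 2 (^): row=0 col=0 char='s'
After 3 (h): row=0 col=0 char='s'
After 4 (h): row=0 col=0 char='s'
After 5 (j): row=1 col=0 char='c'
After 6 (G): row=5 col=0 char='_'
After 7 (w): row=5 col=3 char='r'
After 8 (j): row=5 col=3 char='r'
After 9 (0): row=5 col=0 char='_'
After 10 (w): row=5 col=3 char='r'

Answer: rain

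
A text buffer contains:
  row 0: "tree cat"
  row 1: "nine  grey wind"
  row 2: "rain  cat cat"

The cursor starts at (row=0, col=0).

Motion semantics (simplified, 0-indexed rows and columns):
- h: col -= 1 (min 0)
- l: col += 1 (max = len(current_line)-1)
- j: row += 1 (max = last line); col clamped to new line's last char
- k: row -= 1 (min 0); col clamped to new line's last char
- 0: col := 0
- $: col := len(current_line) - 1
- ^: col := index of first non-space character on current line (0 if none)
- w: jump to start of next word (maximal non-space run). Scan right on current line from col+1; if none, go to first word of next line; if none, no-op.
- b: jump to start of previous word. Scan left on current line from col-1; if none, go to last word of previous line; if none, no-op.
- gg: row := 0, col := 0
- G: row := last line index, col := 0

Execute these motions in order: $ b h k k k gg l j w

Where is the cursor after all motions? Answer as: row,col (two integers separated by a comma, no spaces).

After 1 ($): row=0 col=7 char='t'
After 2 (b): row=0 col=5 char='c'
After 3 (h): row=0 col=4 char='_'
After 4 (k): row=0 col=4 char='_'
After 5 (k): row=0 col=4 char='_'
After 6 (k): row=0 col=4 char='_'
After 7 (gg): row=0 col=0 char='t'
After 8 (l): row=0 col=1 char='r'
After 9 (j): row=1 col=1 char='i'
After 10 (w): row=1 col=6 char='g'

Answer: 1,6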